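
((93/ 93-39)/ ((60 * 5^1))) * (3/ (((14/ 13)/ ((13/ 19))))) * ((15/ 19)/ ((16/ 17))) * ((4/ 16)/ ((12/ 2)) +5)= -347633/ 340480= -1.02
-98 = -98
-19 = -19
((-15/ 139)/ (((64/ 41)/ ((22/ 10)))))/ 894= -451/ 2651008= -0.00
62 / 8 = 31 / 4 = 7.75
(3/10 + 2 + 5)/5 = 1.46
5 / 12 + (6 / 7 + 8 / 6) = 2.61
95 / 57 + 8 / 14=47 / 21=2.24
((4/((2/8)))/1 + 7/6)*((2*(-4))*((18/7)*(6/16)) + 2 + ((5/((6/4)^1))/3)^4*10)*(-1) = -22534340/137781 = -163.55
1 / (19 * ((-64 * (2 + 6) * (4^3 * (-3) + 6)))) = 0.00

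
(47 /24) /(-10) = -0.20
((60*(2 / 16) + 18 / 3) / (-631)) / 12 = -9 / 5048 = -0.00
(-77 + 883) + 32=838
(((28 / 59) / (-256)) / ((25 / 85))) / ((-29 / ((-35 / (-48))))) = 833 / 5256192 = 0.00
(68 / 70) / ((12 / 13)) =221 / 210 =1.05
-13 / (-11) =13 / 11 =1.18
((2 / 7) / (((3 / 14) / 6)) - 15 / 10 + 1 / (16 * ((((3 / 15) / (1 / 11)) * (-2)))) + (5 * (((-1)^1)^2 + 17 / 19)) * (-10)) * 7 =-4131561 / 6688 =-617.76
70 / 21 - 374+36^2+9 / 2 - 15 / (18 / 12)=5519 / 6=919.83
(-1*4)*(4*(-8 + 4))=64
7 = 7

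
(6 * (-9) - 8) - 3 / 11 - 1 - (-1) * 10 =-586 / 11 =-53.27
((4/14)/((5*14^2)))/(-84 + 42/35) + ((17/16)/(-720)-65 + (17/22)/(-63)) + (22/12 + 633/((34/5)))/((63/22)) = -1624695865553/50984398080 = -31.87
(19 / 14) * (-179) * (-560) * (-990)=-134679600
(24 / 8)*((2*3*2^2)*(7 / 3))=168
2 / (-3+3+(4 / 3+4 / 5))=15 / 16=0.94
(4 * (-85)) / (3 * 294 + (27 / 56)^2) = -1066240 / 2766681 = -0.39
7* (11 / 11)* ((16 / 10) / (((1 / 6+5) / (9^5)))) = 19840464 / 155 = 128002.99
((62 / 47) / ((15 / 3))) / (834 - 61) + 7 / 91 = 182461 / 2361515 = 0.08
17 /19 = 0.89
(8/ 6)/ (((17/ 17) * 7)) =4/ 21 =0.19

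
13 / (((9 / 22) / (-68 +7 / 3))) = -56342 / 27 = -2086.74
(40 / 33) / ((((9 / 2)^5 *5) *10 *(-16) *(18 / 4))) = -16 / 87687765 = -0.00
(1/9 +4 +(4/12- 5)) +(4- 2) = 13/9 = 1.44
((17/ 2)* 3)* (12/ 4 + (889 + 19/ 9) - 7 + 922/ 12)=294967/ 12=24580.58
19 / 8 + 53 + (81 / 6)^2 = 1901 / 8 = 237.62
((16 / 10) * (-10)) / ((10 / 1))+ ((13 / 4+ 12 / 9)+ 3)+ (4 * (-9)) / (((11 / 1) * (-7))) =29803 / 4620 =6.45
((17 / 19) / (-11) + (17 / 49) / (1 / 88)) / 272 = 18343 / 163856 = 0.11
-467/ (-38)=467/ 38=12.29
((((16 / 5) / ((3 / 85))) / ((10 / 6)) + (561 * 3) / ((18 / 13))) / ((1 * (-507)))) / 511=-4233 / 863590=-0.00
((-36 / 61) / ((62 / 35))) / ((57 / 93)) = -630 / 1159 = -0.54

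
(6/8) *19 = 57/4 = 14.25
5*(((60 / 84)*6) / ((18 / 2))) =50 / 21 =2.38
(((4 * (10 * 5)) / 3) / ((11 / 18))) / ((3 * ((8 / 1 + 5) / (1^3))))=400 / 143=2.80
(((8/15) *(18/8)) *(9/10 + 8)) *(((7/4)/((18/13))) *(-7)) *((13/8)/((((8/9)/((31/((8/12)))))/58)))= -5963139819/12800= -465870.30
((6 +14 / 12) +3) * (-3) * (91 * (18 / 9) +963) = -69845 / 2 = -34922.50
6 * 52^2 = 16224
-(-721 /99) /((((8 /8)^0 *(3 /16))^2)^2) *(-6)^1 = -94502912 /2673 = -35354.62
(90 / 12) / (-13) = -0.58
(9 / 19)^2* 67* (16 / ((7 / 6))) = 520992 / 2527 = 206.17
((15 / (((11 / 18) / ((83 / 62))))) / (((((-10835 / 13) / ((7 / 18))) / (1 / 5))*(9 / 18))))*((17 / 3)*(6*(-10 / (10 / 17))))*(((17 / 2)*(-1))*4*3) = -1335884004 / 3694735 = -361.56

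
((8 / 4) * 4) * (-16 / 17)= -128 / 17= -7.53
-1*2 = -2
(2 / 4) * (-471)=-471 / 2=-235.50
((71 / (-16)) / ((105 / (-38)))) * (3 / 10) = 1349 / 2800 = 0.48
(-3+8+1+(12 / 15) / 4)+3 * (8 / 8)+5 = 71 / 5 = 14.20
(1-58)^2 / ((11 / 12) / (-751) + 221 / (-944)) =-6910077168 / 500509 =-13806.10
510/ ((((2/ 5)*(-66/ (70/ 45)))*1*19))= -1.58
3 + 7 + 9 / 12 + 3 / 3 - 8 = 15 / 4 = 3.75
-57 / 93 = -19 / 31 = -0.61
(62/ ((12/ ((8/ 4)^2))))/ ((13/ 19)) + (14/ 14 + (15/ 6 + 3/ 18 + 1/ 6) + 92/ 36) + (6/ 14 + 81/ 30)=39.72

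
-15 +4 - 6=-17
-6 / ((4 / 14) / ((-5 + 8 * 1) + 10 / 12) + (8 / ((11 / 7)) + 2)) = -1771 / 2115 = -0.84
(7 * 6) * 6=252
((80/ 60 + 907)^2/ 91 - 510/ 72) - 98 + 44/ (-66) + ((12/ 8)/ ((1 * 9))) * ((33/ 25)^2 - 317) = 18239957719/ 2047500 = 8908.40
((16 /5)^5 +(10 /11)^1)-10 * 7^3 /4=-35821953 /68750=-521.05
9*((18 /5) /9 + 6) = 288 /5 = 57.60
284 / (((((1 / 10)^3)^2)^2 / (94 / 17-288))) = -1363768000000000000 / 17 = -80221647058823529.41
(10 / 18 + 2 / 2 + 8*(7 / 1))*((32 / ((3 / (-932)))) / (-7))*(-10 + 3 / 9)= -64002304 / 81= -790151.90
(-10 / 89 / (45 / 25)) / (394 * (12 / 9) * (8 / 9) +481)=-30 / 455591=-0.00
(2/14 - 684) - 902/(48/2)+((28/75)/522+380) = -187143133/548100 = -341.44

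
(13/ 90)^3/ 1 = 2197/ 729000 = 0.00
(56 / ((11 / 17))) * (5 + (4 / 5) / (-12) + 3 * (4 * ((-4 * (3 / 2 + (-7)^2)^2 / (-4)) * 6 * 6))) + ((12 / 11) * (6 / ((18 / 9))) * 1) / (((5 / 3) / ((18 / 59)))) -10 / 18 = 2784645543047 / 29205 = 95348246.64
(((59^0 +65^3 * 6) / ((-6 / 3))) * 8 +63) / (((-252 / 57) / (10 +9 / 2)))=518801213 / 24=21616717.21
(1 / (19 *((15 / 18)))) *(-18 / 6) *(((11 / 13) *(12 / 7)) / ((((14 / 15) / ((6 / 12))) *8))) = -0.02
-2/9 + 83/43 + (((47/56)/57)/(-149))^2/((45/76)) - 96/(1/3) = -1648826185689413/5759246661840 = -286.29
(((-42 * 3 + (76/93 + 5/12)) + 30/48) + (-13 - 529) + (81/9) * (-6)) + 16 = -174627/248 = -704.14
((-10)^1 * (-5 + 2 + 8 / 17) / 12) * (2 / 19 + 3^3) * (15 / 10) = 110725 / 1292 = 85.70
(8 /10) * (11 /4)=11 /5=2.20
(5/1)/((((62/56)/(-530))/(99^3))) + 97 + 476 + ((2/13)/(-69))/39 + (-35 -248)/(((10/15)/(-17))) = -5037268240678057/2168946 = -2322449816.95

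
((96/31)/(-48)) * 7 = -0.45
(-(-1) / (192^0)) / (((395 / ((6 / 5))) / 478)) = 1.45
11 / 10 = 1.10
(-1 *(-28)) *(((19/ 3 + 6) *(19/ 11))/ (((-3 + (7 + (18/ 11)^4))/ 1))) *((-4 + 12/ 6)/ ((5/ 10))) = -708092/ 3315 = -213.60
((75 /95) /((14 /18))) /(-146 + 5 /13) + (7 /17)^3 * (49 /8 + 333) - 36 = -40674035195 /3298509592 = -12.33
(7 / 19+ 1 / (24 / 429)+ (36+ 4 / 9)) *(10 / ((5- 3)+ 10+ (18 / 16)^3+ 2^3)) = 47880320 / 1875699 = 25.53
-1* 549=-549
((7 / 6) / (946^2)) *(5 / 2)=35 / 10738992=0.00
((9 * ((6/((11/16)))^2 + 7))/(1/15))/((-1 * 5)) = -271701/121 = -2245.46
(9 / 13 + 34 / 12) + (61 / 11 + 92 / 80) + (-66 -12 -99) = -166.78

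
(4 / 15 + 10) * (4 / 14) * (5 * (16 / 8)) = 88 / 3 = 29.33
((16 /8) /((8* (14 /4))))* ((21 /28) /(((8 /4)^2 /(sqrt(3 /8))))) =3* sqrt(6) /896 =0.01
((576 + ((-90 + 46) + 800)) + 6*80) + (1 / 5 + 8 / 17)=154077 / 85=1812.67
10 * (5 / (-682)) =-25 / 341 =-0.07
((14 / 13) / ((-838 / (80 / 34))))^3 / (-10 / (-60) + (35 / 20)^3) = -4214784000 / 842430872169664739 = -0.00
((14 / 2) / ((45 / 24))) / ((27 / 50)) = 560 / 81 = 6.91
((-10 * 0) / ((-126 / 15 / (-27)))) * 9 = 0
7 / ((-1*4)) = -7 / 4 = -1.75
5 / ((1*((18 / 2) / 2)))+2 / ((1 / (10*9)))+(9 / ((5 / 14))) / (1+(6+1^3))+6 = 34247 / 180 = 190.26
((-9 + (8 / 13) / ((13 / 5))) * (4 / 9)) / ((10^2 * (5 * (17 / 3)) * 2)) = -1481 / 2154750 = -0.00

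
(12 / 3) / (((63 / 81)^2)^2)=26244 / 2401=10.93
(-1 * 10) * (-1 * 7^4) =24010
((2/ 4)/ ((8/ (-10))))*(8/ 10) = -1/ 2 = -0.50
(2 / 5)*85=34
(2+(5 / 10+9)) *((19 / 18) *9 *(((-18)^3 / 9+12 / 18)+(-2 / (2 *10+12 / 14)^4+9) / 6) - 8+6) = -384836378508493 / 5452462272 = -70580.29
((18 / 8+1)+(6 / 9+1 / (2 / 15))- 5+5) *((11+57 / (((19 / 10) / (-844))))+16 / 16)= -288933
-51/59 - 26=-1585/59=-26.86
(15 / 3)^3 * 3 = 375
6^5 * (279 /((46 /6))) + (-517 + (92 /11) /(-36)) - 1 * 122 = 642887156 /2277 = 282339.55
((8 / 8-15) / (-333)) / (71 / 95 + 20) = 1330 / 656343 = 0.00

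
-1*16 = -16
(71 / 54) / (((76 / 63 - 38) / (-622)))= 22.23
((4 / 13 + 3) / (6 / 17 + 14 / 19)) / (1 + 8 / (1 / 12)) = 13889 / 443872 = 0.03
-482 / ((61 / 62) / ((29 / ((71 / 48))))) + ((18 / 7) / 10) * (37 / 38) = -55324600017 / 5760230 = -9604.58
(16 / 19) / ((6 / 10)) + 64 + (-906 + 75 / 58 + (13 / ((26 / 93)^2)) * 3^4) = 1085897395 / 85956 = 12633.18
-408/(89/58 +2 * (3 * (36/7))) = -165648/13151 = -12.60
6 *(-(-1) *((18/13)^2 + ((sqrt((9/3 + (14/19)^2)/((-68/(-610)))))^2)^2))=77298706121547/12730015922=6072.16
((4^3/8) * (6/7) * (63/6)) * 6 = 432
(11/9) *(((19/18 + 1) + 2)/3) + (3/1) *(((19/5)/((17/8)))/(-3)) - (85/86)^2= -170004041/152764380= -1.11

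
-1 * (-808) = 808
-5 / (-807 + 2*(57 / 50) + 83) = 125 / 18043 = 0.01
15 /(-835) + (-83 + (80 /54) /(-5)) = -375664 /4509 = -83.31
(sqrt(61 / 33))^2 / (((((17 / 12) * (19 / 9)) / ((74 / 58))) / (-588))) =-47776176 / 103037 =-463.68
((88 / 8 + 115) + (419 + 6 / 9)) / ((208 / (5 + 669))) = 551669 / 312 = 1768.17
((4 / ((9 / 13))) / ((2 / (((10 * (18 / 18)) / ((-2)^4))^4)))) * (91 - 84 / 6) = 625625 / 18432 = 33.94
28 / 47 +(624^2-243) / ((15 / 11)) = 67060727 / 235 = 285364.80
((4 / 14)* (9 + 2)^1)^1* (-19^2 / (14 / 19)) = -75449 / 49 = -1539.78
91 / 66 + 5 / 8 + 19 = 5545 / 264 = 21.00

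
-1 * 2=-2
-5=-5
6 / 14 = 3 / 7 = 0.43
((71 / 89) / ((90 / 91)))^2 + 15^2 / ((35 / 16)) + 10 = 50978690647 / 449120700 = 113.51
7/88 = 0.08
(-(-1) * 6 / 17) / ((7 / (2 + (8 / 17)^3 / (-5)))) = 0.10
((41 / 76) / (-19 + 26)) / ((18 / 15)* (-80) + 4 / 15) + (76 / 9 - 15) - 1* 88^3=-681478.56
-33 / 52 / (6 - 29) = 33 / 1196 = 0.03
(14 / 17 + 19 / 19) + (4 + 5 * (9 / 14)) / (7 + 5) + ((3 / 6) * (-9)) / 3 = 2641 / 2856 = 0.92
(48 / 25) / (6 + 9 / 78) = 416 / 1325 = 0.31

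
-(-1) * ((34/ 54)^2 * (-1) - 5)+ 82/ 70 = -107801/ 25515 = -4.23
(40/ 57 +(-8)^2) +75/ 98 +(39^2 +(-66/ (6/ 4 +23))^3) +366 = 25924264529/ 13411986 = 1932.92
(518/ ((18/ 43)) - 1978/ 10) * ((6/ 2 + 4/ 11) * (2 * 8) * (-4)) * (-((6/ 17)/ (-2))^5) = -175951872/ 4593655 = -38.30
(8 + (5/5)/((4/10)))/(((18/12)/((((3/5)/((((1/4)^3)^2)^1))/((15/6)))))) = 172032/25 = 6881.28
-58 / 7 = -8.29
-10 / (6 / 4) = -20 / 3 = -6.67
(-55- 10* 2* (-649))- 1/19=245574/19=12924.95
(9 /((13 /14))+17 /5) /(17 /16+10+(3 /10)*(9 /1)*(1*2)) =0.80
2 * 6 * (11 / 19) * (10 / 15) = 88 / 19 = 4.63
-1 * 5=-5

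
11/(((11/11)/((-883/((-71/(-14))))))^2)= 1681009484/5041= 333467.46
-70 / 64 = -35 / 32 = -1.09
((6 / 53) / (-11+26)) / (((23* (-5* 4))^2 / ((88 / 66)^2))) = 2 / 31541625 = 0.00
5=5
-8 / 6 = -4 / 3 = -1.33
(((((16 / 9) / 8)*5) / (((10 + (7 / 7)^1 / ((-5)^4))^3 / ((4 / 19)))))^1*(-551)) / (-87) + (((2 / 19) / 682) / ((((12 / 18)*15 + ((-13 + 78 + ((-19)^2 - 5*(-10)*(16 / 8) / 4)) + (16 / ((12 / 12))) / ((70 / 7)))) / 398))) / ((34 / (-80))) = 11479176059559800 / 9825364812820844133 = 0.00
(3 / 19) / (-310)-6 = -35343 / 5890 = -6.00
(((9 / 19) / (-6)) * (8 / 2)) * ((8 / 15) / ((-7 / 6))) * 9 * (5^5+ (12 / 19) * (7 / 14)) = 7329312 / 1805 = 4060.56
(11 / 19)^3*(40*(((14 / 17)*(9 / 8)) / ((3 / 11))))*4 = 12298440 / 116603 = 105.47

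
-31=-31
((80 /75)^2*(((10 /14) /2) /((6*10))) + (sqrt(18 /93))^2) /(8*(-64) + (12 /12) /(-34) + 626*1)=997628 /567590625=0.00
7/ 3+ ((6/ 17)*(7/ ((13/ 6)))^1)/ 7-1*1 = 992/ 663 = 1.50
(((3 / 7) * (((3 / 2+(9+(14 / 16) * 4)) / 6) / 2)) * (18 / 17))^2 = 81 / 289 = 0.28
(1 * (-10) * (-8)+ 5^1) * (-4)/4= -85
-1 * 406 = -406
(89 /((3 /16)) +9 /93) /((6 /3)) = 44153 /186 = 237.38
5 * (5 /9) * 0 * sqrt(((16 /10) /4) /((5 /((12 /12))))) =0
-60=-60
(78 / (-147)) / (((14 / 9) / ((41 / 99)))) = -533 / 3773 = -0.14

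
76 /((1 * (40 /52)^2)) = 3211 /25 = 128.44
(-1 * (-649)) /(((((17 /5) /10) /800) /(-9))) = -233640000 /17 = -13743529.41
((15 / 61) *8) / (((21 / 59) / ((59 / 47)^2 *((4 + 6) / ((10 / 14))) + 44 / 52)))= 1552504760 / 12262159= 126.61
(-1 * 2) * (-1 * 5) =10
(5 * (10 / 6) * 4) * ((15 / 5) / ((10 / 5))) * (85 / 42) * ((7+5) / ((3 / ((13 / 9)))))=110500 / 189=584.66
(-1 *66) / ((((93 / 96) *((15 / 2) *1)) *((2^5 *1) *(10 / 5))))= -22 / 155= -0.14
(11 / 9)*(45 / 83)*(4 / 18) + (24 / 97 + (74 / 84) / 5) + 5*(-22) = -555038779 / 5072130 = -109.43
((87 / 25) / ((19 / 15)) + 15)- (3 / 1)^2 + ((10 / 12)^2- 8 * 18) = -460189 / 3420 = -134.56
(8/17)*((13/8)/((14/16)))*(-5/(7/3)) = -1560/833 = -1.87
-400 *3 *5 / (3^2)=-2000 / 3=-666.67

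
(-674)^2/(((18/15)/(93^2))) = 3274194270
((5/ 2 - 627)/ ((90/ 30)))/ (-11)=18.92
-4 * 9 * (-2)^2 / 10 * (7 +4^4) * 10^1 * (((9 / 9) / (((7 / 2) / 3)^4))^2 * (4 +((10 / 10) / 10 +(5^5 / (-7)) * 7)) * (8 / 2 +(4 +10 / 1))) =17866957580070912 / 28824005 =619863810.74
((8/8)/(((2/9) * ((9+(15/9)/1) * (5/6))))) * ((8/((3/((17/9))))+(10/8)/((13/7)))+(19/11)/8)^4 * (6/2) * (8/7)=160366798907024077543/74917431000023040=2140.58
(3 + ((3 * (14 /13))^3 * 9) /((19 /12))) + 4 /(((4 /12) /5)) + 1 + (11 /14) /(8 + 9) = 2540646501 /9934834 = 255.73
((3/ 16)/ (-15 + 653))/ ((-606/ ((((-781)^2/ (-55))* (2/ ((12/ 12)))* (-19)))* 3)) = -95779/ 1405920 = -0.07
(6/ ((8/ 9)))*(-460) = -3105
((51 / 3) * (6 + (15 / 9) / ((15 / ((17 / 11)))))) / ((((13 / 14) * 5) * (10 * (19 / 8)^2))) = 357952 / 893475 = 0.40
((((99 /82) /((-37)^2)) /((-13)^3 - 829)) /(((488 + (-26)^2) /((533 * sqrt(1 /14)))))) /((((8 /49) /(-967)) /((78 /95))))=113252139 * sqrt(14) /2443136237440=0.00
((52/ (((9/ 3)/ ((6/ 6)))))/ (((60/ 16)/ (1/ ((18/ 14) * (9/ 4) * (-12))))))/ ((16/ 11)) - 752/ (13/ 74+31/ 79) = -593526961/ 448335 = -1323.85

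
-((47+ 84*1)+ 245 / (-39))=-4864 / 39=-124.72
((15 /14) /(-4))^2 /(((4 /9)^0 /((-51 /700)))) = -459 /87808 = -0.01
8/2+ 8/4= 6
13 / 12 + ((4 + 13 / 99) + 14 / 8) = 1379 / 198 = 6.96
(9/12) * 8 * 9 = 54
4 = 4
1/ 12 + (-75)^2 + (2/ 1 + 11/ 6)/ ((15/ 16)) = 1013251/ 180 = 5629.17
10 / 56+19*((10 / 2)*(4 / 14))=765 / 28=27.32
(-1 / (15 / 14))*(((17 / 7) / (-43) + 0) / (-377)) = -34 / 243165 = -0.00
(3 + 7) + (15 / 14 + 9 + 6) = 365 / 14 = 26.07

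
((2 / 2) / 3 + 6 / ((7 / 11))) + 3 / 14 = 419 / 42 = 9.98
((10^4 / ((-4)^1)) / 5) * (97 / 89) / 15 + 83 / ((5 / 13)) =239593 / 1335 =179.47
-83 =-83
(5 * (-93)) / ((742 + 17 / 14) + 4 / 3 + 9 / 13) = -0.62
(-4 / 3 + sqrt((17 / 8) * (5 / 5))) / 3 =-4 / 9 + sqrt(34) / 12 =0.04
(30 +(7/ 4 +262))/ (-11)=-1175/ 44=-26.70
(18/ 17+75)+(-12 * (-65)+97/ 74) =1078571/ 1258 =857.37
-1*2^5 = -32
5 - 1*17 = -12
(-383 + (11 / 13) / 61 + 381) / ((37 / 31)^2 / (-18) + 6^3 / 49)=-0.46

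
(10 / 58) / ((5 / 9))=9 / 29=0.31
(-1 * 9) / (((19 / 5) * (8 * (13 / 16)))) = -90 / 247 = -0.36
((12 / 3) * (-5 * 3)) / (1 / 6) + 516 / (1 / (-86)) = -44736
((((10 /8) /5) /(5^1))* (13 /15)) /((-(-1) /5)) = 13 /60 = 0.22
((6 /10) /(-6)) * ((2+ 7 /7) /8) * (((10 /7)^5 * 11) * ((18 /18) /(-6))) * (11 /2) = 2.25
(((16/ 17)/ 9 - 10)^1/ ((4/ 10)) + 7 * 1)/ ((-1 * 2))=1357/ 153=8.87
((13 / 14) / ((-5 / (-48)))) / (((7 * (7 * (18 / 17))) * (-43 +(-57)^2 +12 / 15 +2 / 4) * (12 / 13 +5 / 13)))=1352 / 33003117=0.00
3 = 3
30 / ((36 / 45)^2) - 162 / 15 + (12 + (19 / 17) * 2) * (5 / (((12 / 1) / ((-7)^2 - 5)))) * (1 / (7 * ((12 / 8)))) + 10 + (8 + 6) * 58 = 37824733 / 42840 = 882.93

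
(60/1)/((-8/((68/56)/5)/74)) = -1887/14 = -134.79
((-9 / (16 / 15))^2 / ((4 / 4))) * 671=47769.43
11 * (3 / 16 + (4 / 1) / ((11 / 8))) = 545 / 16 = 34.06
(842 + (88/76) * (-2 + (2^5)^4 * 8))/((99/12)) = 738261320/627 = 1177450.27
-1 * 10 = -10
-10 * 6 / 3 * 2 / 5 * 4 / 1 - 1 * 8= -40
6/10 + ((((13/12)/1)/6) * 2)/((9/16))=503/405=1.24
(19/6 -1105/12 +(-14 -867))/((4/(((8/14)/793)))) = -0.17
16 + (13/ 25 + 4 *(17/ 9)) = 5417/ 225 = 24.08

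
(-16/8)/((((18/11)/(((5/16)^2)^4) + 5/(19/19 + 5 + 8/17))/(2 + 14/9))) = -550000000/1391629169529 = -0.00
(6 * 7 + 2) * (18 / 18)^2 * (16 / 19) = 704 / 19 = 37.05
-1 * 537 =-537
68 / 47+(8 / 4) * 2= 256 / 47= 5.45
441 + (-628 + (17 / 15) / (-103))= -288932 / 1545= -187.01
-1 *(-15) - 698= -683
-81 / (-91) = 81 / 91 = 0.89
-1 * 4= -4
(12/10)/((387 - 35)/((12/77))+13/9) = 54/101705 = 0.00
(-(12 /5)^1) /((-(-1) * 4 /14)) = -42 /5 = -8.40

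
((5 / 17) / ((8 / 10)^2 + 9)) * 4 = 0.12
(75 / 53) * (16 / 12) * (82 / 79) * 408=3345600 / 4187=799.04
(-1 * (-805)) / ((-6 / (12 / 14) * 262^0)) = -115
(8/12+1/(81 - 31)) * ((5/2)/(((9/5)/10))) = 515/54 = 9.54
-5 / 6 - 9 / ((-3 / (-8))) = -149 / 6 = -24.83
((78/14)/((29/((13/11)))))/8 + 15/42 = 6887/17864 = 0.39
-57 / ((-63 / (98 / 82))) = 133 / 123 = 1.08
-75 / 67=-1.12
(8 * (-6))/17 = -48/17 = -2.82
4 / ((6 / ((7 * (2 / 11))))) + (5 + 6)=391 / 33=11.85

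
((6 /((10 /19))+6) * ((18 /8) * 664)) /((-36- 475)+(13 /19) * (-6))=-50.47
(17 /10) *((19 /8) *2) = 323 /40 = 8.08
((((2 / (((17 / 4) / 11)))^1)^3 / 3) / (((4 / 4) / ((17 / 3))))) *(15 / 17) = 3407360 / 14739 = 231.18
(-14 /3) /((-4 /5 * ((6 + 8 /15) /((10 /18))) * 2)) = 125 /504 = 0.25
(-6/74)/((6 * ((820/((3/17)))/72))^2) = -243/449373325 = -0.00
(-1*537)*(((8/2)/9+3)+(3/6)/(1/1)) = -12709/6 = -2118.17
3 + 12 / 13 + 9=168 / 13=12.92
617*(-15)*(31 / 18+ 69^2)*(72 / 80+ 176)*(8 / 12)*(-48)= 748567110536 / 3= 249522370178.67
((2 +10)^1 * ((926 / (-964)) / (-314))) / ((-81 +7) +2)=-463 / 908088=-0.00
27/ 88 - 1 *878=-77237/ 88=-877.69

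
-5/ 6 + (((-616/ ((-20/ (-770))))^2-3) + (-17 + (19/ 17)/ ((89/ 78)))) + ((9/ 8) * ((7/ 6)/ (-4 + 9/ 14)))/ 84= 3839643356607347/ 6826656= 562448636.14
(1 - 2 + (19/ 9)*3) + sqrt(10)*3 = 16/ 3 + 3*sqrt(10) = 14.82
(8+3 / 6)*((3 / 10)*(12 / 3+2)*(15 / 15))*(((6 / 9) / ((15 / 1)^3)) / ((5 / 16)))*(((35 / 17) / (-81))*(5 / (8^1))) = -14 / 91125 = -0.00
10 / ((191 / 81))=810 / 191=4.24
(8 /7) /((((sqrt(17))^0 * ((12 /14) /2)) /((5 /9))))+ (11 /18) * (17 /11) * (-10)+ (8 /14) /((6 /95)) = 205 /189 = 1.08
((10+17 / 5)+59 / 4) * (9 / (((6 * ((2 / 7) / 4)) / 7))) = 82761 / 20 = 4138.05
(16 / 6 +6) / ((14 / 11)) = 143 / 21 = 6.81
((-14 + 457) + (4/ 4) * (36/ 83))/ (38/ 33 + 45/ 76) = 92306940/ 362959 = 254.32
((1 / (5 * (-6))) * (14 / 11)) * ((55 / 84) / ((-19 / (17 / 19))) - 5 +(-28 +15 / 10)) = 956141 / 714780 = 1.34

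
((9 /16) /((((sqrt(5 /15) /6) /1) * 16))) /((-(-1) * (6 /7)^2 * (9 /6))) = 49 * sqrt(3) /256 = 0.33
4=4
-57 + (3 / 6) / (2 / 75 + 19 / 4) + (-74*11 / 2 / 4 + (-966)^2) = 5347940837 / 5732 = 932997.35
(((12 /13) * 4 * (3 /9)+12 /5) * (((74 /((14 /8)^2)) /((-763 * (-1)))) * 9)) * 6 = 15088896 /2430155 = 6.21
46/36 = 23/18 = 1.28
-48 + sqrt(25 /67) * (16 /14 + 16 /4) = -48 + 180 * sqrt(67) /469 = -44.86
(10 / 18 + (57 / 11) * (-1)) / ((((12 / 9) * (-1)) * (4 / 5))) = 1145 / 264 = 4.34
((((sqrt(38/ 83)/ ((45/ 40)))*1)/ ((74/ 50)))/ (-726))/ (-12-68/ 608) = 15200*sqrt(3154)/ 18470673837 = 0.00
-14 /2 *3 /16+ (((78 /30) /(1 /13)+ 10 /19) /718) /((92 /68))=-16029219 /12550640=-1.28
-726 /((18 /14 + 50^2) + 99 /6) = -10164 /35249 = -0.29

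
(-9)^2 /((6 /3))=81 /2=40.50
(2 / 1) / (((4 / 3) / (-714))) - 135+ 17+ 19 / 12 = -1187.42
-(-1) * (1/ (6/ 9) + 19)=41/ 2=20.50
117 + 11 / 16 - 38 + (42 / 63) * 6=1339 / 16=83.69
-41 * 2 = -82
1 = 1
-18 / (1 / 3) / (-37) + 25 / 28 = 2.35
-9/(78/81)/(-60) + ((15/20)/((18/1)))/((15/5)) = 397/2340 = 0.17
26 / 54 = 13 / 27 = 0.48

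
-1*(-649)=649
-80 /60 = -4 /3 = -1.33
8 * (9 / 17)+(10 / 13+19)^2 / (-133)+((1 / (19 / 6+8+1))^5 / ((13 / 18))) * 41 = 1027398455375407 / 792139313329637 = 1.30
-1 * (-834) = 834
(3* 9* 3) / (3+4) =81 / 7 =11.57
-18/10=-9/5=-1.80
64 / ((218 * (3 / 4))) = 128 / 327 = 0.39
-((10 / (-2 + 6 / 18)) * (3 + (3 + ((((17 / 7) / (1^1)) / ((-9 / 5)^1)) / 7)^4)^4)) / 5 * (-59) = -20321193461021507588975778001581203525929900642 / 3410877962501115613882237730171036941131735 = -5957.76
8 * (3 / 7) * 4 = 96 / 7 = 13.71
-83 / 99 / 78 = -83 / 7722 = -0.01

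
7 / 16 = 0.44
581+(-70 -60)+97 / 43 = 19490 / 43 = 453.26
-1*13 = -13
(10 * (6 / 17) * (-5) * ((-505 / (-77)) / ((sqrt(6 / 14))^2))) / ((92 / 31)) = -391375 / 4301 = -91.00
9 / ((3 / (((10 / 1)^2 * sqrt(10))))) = 300 * sqrt(10) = 948.68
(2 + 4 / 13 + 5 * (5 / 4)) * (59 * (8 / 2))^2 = 6196180 / 13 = 476629.23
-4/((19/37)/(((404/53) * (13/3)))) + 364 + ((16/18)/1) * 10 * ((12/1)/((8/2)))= 402908/3021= 133.37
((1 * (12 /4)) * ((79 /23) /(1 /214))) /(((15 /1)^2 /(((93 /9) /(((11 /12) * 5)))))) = 2096344 /94875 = 22.10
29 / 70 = 0.41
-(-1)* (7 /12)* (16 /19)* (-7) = -3.44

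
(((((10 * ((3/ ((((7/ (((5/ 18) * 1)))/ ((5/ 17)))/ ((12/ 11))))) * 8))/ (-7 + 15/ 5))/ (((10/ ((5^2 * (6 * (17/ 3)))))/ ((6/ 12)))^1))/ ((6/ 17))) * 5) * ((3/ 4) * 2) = -53125/ 77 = -689.94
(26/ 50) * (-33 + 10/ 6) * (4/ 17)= -4888/ 1275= -3.83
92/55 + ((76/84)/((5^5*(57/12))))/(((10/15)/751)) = 419022/240625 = 1.74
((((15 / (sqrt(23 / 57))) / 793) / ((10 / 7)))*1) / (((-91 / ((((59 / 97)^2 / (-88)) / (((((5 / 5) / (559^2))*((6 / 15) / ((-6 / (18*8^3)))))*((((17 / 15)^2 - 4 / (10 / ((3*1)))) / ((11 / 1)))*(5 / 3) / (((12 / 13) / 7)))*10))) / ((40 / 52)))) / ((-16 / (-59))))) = -8836371*sqrt(1311) / 1797847030784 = -0.00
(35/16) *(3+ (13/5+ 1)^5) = 13292601/10000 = 1329.26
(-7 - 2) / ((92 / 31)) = -279 / 92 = -3.03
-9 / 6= -3 / 2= -1.50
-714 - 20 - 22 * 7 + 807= -81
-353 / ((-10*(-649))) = -353 / 6490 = -0.05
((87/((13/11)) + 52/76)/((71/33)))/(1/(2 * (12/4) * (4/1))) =14534784/17537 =828.81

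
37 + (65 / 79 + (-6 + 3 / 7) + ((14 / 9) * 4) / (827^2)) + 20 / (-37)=3993814800251 / 125944841421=31.71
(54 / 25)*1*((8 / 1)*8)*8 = 27648 / 25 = 1105.92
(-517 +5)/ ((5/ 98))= -50176/ 5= -10035.20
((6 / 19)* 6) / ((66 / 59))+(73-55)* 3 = 11640 / 209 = 55.69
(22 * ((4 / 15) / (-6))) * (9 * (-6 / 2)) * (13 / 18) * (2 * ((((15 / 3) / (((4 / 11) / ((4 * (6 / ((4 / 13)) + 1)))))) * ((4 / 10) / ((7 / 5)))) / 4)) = 64493 / 21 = 3071.10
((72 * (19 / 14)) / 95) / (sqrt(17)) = 36 * sqrt(17) / 595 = 0.25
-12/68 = -3/17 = -0.18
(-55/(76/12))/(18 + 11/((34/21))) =-1870/5339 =-0.35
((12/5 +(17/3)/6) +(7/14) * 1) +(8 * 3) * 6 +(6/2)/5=1336/9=148.44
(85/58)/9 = 85/522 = 0.16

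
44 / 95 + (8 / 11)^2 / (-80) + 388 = 4465308 / 11495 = 388.46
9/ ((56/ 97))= 873/ 56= 15.59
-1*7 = -7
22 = 22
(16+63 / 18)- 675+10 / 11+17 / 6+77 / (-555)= -1326609 / 2035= -651.90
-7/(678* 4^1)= -7/2712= -0.00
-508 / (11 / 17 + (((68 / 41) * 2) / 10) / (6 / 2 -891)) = -393024360 / 500321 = -785.54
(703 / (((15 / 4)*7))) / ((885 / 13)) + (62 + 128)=190.39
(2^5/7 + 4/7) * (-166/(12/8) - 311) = -15180/7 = -2168.57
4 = 4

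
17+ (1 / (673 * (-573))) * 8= 6555685 / 385629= 17.00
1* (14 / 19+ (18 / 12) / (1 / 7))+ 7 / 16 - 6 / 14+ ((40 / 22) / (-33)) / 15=26052347 / 2317392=11.24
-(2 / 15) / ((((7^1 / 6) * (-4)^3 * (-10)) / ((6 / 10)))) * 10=-3 / 2800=-0.00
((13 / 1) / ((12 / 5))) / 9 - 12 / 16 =-0.15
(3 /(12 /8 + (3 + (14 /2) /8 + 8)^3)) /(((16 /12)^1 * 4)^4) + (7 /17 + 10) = 1143652467 /109842304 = 10.41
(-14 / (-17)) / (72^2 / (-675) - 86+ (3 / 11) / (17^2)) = -65450 / 7445143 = -0.01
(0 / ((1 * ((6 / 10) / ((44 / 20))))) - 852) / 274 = -426 / 137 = -3.11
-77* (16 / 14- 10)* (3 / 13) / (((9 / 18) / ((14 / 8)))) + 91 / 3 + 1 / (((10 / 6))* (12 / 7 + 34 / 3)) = 31054877 / 53430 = 581.23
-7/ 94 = -0.07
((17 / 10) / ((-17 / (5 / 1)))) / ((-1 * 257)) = 1 / 514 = 0.00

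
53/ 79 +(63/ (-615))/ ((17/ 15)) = 31964/ 55063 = 0.58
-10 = -10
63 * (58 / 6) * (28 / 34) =8526 / 17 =501.53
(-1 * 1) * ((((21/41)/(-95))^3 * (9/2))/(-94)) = -83349/11109134766500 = -0.00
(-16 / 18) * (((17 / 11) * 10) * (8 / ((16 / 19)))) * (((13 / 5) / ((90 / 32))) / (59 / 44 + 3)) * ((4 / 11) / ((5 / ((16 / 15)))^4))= -563580239872 / 26923166015625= -0.02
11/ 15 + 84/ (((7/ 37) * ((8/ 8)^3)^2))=6671/ 15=444.73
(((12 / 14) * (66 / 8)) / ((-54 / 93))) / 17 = -341 / 476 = -0.72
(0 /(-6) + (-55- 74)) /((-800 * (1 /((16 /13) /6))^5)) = 44032 /751868325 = 0.00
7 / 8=0.88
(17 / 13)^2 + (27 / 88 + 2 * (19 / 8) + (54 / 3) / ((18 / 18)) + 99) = 1840661 / 14872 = 123.77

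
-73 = -73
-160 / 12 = -40 / 3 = -13.33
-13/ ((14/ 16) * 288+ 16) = -13/ 268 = -0.05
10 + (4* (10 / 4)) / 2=15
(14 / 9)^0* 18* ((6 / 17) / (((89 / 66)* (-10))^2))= 117612 / 3366425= 0.03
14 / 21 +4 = 14 / 3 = 4.67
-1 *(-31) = 31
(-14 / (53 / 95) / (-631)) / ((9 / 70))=93100 / 300987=0.31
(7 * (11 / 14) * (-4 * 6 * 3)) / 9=-44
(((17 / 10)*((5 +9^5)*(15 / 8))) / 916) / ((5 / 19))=28611663 / 36640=780.89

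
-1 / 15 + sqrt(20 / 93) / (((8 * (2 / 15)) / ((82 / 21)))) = -1 / 15 + 205 * sqrt(465) / 2604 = 1.63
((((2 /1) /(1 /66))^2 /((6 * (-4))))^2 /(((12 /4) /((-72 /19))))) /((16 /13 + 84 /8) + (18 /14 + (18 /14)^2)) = -1465079616 /32281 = -45385.20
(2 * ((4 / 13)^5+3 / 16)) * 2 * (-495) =-559480185 / 1485172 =-376.71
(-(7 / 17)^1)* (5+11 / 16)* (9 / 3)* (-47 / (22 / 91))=8173347 / 5984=1365.87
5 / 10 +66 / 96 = 19 / 16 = 1.19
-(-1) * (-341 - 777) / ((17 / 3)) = -197.29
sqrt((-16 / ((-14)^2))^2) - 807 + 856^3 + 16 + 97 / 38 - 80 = 1167885776895 / 1862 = 627221147.63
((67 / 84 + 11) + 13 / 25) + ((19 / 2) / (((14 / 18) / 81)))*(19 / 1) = 5643031 / 300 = 18810.10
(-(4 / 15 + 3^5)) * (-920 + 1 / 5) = 5593917 / 25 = 223756.68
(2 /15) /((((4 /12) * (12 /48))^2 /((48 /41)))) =4608 /205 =22.48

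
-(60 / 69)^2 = -400 / 529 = -0.76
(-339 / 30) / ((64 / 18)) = -1017 / 320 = -3.18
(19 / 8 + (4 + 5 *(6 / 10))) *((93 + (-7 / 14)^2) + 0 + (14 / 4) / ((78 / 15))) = 91575 / 104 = 880.53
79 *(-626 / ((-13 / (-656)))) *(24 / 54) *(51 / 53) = -2206044032 / 2067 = -1067268.52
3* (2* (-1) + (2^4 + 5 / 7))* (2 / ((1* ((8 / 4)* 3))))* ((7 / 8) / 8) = 103 / 64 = 1.61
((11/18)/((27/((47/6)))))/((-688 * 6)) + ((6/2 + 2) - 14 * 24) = -3984329605/12037248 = -331.00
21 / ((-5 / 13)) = -273 / 5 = -54.60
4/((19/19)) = 4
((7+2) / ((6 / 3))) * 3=27 / 2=13.50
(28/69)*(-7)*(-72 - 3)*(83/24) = 101675/138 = 736.78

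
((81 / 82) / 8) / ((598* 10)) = 81 / 3922880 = 0.00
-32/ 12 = -8/ 3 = -2.67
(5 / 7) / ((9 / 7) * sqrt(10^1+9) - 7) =-245 / 862 - 45 * sqrt(19) / 862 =-0.51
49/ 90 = 0.54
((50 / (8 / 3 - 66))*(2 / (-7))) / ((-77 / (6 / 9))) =-20 / 10241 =-0.00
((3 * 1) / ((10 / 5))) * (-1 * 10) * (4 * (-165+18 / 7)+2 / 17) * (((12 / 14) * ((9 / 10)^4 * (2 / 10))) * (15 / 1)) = 6846908697 / 416500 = 16439.16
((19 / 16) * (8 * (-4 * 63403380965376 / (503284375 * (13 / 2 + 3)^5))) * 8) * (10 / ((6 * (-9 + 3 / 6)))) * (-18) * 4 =-1558201490605080576 / 223000978316875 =-6987.42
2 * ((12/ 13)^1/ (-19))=-24/ 247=-0.10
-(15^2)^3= -11390625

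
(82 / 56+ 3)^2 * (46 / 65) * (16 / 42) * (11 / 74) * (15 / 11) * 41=14734375 / 329966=44.65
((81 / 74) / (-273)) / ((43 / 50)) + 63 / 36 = 1010767 / 579124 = 1.75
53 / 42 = 1.26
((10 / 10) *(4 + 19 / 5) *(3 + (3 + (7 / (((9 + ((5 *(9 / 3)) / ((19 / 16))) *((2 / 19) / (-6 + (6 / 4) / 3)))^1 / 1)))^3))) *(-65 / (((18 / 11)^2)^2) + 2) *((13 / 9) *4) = -34331428745982881974279 / 16560466248934978740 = -2073.10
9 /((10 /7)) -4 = 23 /10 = 2.30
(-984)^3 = -952763904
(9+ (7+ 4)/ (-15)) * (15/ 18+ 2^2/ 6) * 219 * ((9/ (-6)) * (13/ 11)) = -264771/ 55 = -4814.02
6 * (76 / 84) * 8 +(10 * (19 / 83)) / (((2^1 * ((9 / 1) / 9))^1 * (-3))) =75031 / 1743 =43.05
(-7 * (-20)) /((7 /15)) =300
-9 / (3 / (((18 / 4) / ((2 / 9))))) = -243 / 4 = -60.75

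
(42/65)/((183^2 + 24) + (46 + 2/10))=7/363558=0.00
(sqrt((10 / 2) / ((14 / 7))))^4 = 25 / 4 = 6.25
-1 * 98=-98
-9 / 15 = -3 / 5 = -0.60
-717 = -717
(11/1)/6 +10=71/6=11.83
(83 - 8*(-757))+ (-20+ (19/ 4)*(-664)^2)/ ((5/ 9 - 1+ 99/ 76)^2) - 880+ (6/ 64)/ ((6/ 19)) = 62823236395579/ 22052416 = 2848814.22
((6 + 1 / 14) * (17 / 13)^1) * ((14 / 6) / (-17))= -85 / 78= -1.09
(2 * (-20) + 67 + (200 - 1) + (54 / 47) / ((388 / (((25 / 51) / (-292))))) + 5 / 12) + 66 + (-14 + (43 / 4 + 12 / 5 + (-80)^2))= 4543080460997 / 678926280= 6691.57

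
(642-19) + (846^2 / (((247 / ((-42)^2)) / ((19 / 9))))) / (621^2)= 40291195 / 61893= 650.98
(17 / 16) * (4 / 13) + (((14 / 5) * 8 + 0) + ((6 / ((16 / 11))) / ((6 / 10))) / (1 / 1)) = 15393 / 520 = 29.60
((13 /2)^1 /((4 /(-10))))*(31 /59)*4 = -2015 /59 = -34.15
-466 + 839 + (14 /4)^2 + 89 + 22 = 1985 /4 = 496.25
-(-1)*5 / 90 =1 / 18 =0.06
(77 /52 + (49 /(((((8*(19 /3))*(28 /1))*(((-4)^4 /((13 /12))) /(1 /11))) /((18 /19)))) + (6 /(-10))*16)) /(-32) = 34335817741 /135326597120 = 0.25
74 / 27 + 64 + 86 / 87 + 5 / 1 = 56947 / 783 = 72.73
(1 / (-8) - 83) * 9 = -748.12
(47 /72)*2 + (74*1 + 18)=3359 /36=93.31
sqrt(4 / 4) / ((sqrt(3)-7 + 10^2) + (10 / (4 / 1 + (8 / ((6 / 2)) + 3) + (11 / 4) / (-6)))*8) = 1655511 / 168296402-48841*sqrt(3) / 504889206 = 0.01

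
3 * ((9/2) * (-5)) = -135/2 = -67.50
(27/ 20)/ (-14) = -27/ 280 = -0.10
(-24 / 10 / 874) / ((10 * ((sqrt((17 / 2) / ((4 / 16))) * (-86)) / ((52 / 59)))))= 39 * sqrt(34) / 471184325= 0.00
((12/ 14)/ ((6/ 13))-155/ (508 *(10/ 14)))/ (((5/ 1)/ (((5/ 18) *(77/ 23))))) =6215/ 23368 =0.27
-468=-468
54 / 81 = 2 / 3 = 0.67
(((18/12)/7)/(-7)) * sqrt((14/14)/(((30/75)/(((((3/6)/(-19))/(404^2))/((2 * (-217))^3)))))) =-3 * sqrt(41230)/283380848576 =-0.00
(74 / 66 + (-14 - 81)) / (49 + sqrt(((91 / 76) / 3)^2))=-235448 / 123893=-1.90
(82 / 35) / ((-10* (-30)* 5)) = 41 / 26250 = 0.00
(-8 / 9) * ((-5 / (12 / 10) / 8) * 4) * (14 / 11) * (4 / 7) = 400 / 297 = 1.35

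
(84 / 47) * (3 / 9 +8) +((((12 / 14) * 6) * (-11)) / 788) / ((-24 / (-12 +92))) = 980810 / 64813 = 15.13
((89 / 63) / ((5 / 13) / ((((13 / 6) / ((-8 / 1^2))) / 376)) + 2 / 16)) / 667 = -120328 / 30328698771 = -0.00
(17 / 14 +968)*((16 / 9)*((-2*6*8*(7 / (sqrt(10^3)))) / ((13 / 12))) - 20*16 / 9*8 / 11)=-3473664*sqrt(10) / 325 - 5789440 / 231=-58861.56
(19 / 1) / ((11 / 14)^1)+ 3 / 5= 1363 / 55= 24.78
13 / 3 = 4.33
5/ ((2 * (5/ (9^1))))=9/ 2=4.50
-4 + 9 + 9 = 14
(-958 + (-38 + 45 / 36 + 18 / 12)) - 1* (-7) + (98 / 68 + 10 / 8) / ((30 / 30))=-33441 / 34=-983.56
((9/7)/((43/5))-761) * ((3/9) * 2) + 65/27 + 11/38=-155814077/308826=-504.54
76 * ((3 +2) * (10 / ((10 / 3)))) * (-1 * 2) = -2280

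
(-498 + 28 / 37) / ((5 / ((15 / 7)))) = -213.10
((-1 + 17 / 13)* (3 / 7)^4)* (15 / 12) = 405 / 31213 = 0.01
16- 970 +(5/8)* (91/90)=-137285/144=-953.37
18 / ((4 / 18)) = 81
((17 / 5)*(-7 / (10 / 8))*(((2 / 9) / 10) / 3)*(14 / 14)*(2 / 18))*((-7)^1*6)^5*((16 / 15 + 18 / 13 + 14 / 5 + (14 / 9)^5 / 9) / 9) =55388328420339712 / 38861623125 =1425270.59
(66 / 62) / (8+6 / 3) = 33 / 310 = 0.11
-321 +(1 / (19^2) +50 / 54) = -320.07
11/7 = 1.57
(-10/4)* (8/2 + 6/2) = -35/2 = -17.50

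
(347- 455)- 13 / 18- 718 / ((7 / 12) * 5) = -223583 / 630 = -354.89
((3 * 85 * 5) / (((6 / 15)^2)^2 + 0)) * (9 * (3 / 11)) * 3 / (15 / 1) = 24449.57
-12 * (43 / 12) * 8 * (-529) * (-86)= -15649936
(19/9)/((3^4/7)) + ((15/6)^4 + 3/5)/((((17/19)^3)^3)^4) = 25082087099745621651019674656532199355090321909294717/11533966479925277595877291512054237623710476883920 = 2174.63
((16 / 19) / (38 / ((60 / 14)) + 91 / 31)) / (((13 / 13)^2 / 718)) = 333870 / 6517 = 51.23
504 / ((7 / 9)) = 648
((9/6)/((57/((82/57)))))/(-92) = -41/99636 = -0.00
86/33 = 2.61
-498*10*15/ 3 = -24900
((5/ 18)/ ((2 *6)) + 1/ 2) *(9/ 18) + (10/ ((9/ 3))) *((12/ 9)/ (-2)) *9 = -8527/ 432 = -19.74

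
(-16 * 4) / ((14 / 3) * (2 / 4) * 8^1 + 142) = -96 / 241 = -0.40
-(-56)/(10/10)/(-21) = -8/3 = -2.67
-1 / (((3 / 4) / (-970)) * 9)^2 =-15054400 / 729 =-20650.75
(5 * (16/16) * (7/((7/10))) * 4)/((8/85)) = 2125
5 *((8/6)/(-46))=-0.14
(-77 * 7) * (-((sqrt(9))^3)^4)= 286446699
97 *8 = 776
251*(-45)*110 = -1242450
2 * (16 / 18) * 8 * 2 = 256 / 9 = 28.44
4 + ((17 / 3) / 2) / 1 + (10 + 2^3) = 149 / 6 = 24.83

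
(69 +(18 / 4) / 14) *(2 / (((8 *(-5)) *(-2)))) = 1.73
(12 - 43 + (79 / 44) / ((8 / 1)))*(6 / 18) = -3611 / 352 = -10.26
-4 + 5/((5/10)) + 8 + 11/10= 151/10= 15.10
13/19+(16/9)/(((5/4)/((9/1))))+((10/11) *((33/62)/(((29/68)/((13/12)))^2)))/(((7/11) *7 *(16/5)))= 79825599877/5825304240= 13.70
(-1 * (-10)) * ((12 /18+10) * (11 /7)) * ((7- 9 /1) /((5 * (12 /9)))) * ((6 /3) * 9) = -6336 /7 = -905.14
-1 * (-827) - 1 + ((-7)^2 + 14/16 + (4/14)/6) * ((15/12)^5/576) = 81874906207/99090432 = 826.26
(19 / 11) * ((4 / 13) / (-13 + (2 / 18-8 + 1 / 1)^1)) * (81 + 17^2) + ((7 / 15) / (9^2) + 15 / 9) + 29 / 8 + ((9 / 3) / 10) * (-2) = -1291204177 / 248802840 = -5.19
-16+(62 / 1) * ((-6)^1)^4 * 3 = 241040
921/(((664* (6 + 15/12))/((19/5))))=17499/24070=0.73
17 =17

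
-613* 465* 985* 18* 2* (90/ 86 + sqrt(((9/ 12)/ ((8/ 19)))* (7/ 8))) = -2526923925* sqrt(399)/ 4- 454846306500/ 43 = -23196637548.71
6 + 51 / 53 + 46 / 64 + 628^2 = 668888291 / 1696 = 394391.68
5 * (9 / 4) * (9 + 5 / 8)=3465 / 32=108.28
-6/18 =-1/3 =-0.33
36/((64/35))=315/16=19.69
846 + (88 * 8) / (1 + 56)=48926 / 57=858.35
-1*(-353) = 353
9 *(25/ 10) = 45/ 2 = 22.50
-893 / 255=-3.50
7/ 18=0.39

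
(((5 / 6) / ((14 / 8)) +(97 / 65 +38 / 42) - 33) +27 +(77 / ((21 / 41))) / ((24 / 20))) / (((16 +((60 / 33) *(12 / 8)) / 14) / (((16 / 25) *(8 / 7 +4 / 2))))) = 1936807312 / 127661625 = 15.17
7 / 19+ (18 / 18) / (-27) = 170 / 513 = 0.33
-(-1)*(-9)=-9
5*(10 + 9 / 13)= 695 / 13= 53.46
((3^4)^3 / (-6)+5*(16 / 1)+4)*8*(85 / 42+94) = -475837538 / 7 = -67976791.14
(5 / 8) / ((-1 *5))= -1 / 8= -0.12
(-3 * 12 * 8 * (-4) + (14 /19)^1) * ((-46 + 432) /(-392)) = -2113543 /1862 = -1135.09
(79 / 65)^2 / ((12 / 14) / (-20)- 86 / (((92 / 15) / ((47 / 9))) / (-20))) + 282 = 1685501017776 / 5976932585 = 282.00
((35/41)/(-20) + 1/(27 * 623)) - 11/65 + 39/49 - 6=-6797990753/1255183020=-5.42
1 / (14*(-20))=-1 / 280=-0.00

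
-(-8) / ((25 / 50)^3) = 64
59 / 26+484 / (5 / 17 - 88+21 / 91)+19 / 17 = -4584521 / 2136186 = -2.15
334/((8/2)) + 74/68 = 1438/17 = 84.59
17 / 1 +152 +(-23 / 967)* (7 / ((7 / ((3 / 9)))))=490246 / 2901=168.99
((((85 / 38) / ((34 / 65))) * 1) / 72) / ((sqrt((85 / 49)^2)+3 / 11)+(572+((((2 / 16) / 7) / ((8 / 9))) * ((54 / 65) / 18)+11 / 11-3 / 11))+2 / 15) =2070250 / 20038000191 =0.00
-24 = -24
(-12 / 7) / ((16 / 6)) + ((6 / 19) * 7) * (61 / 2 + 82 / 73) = 70785 / 1022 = 69.26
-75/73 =-1.03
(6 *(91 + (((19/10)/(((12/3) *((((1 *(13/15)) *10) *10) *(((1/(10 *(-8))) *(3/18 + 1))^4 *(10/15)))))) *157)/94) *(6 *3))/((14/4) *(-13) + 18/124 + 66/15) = -621462751183395/776048819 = -800803.68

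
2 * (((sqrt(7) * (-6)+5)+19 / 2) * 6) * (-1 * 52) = -9048+3744 * sqrt(7) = 857.69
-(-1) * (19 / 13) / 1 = 19 / 13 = 1.46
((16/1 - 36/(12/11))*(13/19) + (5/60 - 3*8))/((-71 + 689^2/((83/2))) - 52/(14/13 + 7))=-23545025/7525256812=-0.00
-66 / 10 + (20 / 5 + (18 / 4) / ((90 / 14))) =-19 / 10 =-1.90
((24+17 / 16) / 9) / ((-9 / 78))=-5213 / 216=-24.13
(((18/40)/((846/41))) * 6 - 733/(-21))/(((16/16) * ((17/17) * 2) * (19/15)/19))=262.77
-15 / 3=-5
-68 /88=-17 /22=-0.77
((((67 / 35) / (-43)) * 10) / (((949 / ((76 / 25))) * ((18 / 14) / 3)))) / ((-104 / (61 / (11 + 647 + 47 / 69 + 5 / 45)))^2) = -67656185739 / 25650099213590540000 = -0.00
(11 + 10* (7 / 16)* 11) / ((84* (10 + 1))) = 43 / 672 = 0.06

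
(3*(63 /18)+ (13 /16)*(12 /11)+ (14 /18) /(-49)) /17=31519 /47124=0.67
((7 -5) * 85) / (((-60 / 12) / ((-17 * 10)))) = 5780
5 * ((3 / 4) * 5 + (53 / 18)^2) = 62.10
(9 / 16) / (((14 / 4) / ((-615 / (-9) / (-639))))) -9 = -107557 / 11928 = -9.02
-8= -8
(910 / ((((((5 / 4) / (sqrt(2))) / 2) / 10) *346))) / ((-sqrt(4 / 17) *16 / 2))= -455 *sqrt(34) / 173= -15.34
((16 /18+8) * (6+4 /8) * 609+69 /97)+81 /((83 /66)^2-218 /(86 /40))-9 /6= 35185.07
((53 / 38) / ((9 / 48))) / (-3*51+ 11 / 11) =-53 / 1083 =-0.05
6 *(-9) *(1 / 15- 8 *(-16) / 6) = -5778 / 5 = -1155.60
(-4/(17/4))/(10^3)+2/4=2121/4250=0.50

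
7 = 7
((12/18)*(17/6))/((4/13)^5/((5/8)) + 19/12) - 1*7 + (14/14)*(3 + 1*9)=656806705/106113417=6.19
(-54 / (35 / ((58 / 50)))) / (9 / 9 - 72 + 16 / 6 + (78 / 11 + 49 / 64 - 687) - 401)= 3307392 / 2122385125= 0.00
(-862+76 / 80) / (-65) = 17221 / 1300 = 13.25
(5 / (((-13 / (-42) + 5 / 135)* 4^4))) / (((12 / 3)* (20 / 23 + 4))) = 3105 / 1073152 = 0.00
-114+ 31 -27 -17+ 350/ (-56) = -133.25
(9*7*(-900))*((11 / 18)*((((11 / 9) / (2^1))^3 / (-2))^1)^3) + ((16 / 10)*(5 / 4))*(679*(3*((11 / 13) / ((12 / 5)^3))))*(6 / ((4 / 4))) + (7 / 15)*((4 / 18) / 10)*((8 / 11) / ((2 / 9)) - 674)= 485591610390962033 / 315170872473600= 1540.72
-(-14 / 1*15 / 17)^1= 210 / 17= 12.35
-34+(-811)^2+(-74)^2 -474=662689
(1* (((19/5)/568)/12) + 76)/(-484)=-2590099/16494720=-0.16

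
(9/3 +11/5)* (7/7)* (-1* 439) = -11414/5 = -2282.80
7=7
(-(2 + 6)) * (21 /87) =-56 /29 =-1.93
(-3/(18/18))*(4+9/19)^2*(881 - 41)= -18207000/361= -50434.90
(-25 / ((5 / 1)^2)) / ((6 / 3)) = -1 / 2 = -0.50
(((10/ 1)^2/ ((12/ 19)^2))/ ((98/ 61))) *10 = 2752625/ 1764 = 1560.45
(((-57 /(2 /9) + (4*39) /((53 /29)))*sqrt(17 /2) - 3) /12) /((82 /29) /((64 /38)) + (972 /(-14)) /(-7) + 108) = -8592787*sqrt(34) /144115639 - 5684 /2719163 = -0.35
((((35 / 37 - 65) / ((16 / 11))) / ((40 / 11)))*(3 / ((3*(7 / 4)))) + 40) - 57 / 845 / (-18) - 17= 168959093 / 10505040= 16.08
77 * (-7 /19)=-539 /19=-28.37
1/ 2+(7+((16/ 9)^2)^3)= 41526047/ 1062882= 39.07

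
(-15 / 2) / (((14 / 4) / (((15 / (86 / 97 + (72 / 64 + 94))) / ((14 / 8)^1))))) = -46560 / 243383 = -0.19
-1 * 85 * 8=-680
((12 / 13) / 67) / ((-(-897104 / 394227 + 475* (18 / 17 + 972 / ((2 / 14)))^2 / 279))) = -341794809 / 1955940019432702381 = -0.00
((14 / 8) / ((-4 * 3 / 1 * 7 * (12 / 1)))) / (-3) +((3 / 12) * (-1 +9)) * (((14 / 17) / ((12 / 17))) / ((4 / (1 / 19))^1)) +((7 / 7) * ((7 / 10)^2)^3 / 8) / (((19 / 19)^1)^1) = 188728937 / 4104000000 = 0.05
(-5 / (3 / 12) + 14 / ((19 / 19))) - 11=-17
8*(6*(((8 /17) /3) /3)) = 128 /51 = 2.51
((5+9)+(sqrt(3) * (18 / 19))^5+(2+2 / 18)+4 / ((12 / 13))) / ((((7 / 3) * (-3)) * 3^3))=-184 / 1701 - 629856 * sqrt(3) / 17332693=-0.17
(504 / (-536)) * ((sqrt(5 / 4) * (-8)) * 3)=756 * sqrt(5) / 67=25.23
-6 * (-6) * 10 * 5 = 1800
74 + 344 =418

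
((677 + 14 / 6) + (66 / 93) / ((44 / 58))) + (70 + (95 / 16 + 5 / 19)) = 21386905 / 28272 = 756.47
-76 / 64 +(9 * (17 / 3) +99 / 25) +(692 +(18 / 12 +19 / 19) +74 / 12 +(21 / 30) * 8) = 912047 / 1200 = 760.04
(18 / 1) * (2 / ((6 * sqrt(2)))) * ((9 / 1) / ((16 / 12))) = 28.64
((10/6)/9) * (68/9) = 340/243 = 1.40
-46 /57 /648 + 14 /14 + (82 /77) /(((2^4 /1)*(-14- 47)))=173083033 /173488392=1.00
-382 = -382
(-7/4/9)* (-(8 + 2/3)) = 91/54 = 1.69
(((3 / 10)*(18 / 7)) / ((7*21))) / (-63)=-1 / 12005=-0.00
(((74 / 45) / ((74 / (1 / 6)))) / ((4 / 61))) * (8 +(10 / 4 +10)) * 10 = 11.58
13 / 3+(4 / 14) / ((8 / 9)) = 391 / 84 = 4.65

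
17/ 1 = 17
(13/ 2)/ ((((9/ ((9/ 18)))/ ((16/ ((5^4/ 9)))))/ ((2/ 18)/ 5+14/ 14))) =2392/ 28125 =0.09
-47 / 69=-0.68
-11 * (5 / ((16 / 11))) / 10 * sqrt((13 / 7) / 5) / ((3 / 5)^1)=-121 * sqrt(455) / 672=-3.84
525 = 525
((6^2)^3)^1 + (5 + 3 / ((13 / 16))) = 606641 / 13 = 46664.69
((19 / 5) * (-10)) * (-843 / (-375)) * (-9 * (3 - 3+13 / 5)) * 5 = 1249326 / 125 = 9994.61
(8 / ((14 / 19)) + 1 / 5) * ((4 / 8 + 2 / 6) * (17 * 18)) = 19737 / 7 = 2819.57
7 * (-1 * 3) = -21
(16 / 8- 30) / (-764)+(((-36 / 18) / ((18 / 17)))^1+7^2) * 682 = 55231151 / 1719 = 32129.81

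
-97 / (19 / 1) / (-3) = 97 / 57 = 1.70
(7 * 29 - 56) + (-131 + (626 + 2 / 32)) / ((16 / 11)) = 124763 / 256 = 487.36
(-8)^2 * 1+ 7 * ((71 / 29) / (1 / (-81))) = -1324.17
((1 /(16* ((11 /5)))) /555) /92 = 1 /1797312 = 0.00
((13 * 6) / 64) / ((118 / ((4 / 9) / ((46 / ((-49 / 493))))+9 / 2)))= 11937419 / 256896384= 0.05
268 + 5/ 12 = 3221/ 12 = 268.42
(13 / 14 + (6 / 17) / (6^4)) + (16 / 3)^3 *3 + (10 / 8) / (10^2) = 117223723 / 257040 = 456.05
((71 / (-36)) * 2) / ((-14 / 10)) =355 / 126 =2.82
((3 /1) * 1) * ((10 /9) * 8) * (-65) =-5200 /3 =-1733.33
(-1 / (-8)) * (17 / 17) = 1 / 8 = 0.12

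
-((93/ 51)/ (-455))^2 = -961/ 59830225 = -0.00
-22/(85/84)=-1848/85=-21.74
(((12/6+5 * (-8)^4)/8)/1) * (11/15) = 112651/60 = 1877.52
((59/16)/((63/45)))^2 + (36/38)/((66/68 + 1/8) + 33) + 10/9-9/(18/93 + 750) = 1363623634687/169090096896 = 8.06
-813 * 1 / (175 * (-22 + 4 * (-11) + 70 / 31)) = 25203 / 345800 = 0.07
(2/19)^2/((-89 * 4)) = -1/32129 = -0.00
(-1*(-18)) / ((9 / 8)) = 16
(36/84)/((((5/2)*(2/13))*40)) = 39/1400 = 0.03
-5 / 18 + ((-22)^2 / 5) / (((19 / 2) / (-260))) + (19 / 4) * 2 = -451447 / 171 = -2640.04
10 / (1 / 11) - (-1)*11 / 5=561 / 5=112.20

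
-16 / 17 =-0.94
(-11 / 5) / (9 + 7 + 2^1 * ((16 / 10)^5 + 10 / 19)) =-11875 / 205244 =-0.06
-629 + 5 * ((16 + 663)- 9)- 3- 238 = 2480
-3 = -3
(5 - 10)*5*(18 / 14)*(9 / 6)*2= -96.43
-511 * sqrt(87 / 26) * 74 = -18907 * sqrt(2262) / 13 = -69171.24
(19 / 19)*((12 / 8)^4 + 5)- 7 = 49 / 16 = 3.06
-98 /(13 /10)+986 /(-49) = -60838 /637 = -95.51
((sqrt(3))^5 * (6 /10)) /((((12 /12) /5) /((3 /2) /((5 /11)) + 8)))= 3051 * sqrt(3) /10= 528.45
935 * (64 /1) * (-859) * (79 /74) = -2030401120 /37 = -54875705.95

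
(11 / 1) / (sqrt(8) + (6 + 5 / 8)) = 1.16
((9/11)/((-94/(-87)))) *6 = 2349/517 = 4.54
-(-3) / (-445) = -3 / 445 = -0.01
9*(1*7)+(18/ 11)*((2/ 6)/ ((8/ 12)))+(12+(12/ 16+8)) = 3721/ 44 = 84.57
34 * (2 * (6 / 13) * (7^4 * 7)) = 527481.23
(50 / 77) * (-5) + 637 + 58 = 53265 / 77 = 691.75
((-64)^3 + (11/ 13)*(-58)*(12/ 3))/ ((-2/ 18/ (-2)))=-61387632/ 13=-4722125.54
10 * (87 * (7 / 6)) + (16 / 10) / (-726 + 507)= 1111417 / 1095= 1014.99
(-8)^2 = 64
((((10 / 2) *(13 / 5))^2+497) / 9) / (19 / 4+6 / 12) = 296 / 21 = 14.10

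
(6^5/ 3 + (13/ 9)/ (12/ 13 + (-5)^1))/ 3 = 863.88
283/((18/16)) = 2264/9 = 251.56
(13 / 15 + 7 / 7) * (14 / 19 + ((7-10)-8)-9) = -3416 / 95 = -35.96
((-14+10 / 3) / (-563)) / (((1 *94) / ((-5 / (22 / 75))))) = -1000 / 291071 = -0.00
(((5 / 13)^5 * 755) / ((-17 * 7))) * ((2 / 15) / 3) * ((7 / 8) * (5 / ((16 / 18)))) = -2359375 / 201983392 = -0.01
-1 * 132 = -132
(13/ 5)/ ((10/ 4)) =26/ 25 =1.04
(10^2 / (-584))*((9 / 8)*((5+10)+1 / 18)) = -6775 / 2336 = -2.90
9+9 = 18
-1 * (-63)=63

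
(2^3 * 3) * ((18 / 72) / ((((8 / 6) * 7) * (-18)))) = -1 / 28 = -0.04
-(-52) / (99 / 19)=988 / 99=9.98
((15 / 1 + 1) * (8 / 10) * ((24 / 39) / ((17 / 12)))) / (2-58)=-768 / 7735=-0.10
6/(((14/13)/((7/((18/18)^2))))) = 39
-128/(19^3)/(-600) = 0.00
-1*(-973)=973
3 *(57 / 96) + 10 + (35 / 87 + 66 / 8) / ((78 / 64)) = 2049977 / 108576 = 18.88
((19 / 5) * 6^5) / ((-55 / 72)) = -10637568 / 275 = -38682.07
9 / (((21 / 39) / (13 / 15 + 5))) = 98.06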